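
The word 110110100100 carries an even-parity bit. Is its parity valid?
Sum of all bits: 1+1+0+1+1+0+1+0+0+1+0+0 = 6; 6 mod 2 = 0. Result is 0 → valid parity.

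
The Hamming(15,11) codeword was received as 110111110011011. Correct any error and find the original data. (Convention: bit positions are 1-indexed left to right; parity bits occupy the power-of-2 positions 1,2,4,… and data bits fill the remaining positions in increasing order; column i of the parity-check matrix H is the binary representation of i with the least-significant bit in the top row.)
Syndrome s = H · r^T (mod 2), r = 110111110011011:
  s[0] = (101010101010101)·(110111110011011) mod 2 = 1+0+0+0+1+0+1+0+0+0+1+0+0+0+1 mod 2 = 1
  s[1] = (011001100110011)·(110111110011011) mod 2 = 0+1+0+0+0+1+1+0+0+0+1+0+0+1+1 mod 2 = 0
  s[2] = (000111100001111)·(110111110011011) mod 2 = 0+0+0+1+1+1+1+0+0+0+0+1+0+1+1 mod 2 = 1
  s[3] = (000000011111111)·(110111110011011) mod 2 = 0+0+0+0+0+0+0+1+0+0+1+1+0+1+1 mod 2 = 1
Syndrome = 1011
Column 13 of H equals this syndrome → error at bit 13 (1-indexed).
Flip bit 13: 110111110011011 → 110111110011111
Extract data bits at positions {3,5,6,7,9,10,11,12,13,14,15}: 01110011111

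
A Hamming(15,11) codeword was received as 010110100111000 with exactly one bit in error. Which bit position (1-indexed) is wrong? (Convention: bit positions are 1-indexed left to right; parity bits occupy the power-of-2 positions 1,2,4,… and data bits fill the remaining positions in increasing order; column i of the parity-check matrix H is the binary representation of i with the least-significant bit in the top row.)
Syndrome s = H · r^T (mod 2), r = 010110100111000:
  s[0] = (101010101010101)·(010110100111000) mod 2 = 0+0+0+0+1+0+1+0+0+0+1+0+0+0+0 mod 2 = 1
  s[1] = (011001100110011)·(010110100111000) mod 2 = 0+1+0+0+0+0+1+0+0+1+1+0+0+0+0 mod 2 = 0
  s[2] = (000111100001111)·(010110100111000) mod 2 = 0+0+0+1+1+0+1+0+0+0+0+1+0+0+0 mod 2 = 0
  s[3] = (000000011111111)·(010110100111000) mod 2 = 0+0+0+0+0+0+0+0+0+1+1+1+0+0+0 mod 2 = 1
Syndrome = 1001
Column i of H is the binary representation of i, so the syndrome is the binary index of the flipped bit.
Read s = 1001 with s[0] as LSB: 1·2^0 + 0·2^1 + 0·2^2 + 1·2^3 = 9.
Error is at bit position 9.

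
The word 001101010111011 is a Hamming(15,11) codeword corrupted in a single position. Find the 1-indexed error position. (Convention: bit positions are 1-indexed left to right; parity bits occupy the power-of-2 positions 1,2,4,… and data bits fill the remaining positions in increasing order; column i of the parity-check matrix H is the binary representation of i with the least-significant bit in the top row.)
Syndrome s = H · r^T (mod 2), r = 001101010111011:
  s[0] = (101010101010101)·(001101010111011) mod 2 = 0+0+1+0+0+0+0+0+0+0+1+0+0+0+1 mod 2 = 1
  s[1] = (011001100110011)·(001101010111011) mod 2 = 0+0+1+0+0+1+0+0+0+1+1+0+0+1+1 mod 2 = 0
  s[2] = (000111100001111)·(001101010111011) mod 2 = 0+0+0+1+0+1+0+0+0+0+0+1+0+1+1 mod 2 = 1
  s[3] = (000000011111111)·(001101010111011) mod 2 = 0+0+0+0+0+0+0+1+0+1+1+1+0+1+1 mod 2 = 0
Syndrome = 1010
Column i of H is the binary representation of i, so the syndrome is the binary index of the flipped bit.
Read s = 1010 with s[0] as LSB: 1·2^0 + 0·2^1 + 1·2^2 + 0·2^3 = 5.
Error is at bit position 5.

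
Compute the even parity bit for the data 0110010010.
Sum of data bits: 0+1+1+0+0+1+0+0+1+0 = 4.
4 mod 2 = 0, so parity bit = 0.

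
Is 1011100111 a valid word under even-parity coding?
Sum of all bits: 1+0+1+1+1+0+0+1+1+1 = 7; 7 mod 2 = 1. Result is 1 → parity error detected.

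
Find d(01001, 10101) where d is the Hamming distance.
XOR = 11100, count of 1s = 3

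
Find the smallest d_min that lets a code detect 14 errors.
Detecting e errors requires d_min ≥ e + 1 = 14 + 1 = 15.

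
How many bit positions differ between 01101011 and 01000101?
XOR = 00101110, count of 1s = 4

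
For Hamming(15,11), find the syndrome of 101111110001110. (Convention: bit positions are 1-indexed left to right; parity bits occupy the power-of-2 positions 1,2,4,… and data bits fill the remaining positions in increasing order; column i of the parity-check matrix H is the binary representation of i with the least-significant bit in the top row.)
Syndrome s = H · r^T (mod 2), r = 101111110001110:
  s[0] = (101010101010101)·(101111110001110) mod 2 = 1+0+1+0+1+0+1+0+0+0+0+0+1+0+0 mod 2 = 1
  s[1] = (011001100110011)·(101111110001110) mod 2 = 0+0+1+0+0+1+1+0+0+0+0+0+0+1+0 mod 2 = 0
  s[2] = (000111100001111)·(101111110001110) mod 2 = 0+0+0+1+1+1+1+0+0+0+0+1+1+1+0 mod 2 = 1
  s[3] = (000000011111111)·(101111110001110) mod 2 = 0+0+0+0+0+0+0+1+0+0+0+1+1+1+0 mod 2 = 0
Syndrome = 1010
Non-zero syndrome: error at position 5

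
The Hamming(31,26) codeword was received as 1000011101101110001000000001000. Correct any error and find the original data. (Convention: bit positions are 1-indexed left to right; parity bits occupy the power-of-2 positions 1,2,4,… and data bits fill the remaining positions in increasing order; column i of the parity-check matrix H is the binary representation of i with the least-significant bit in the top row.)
Syndrome s = H · r^T (mod 2), r = 1000011101101110001000000001000:
  s[0] = (1010101010101010101010101010101)·(1000011101101110001000000001000) mod 2 = 1+0+0+0+0+0+1+0+0+0+1+0+1+0+1+0+0+0+1+0+0+0+0+0+0+0+0+0+0+0+0 mod 2 = 0
  s[1] = (0110011001100110011001100110011)·(1000011101101110001000000001000) mod 2 = 0+0+0+0+0+1+1+0+0+1+1+0+0+1+1+0+0+0+1+0+0+0+0+0+0+0+0+0+0+0+0 mod 2 = 1
  s[2] = (0001111000011110000111100001111)·(1000011101101110001000000001000) mod 2 = 0+0+0+0+0+1+1+0+0+0+0+0+1+1+1+0+0+0+0+0+0+0+0+0+0+0+0+1+0+0+0 mod 2 = 0
  s[3] = (0000000111111110000000011111111)·(1000011101101110001000000001000) mod 2 = 0+0+0+0+0+0+0+1+0+1+1+0+1+1+1+0+0+0+0+0+0+0+0+0+0+0+0+1+0+0+0 mod 2 = 1
  s[4] = (0000000000000001111111111111111)·(1000011101101110001000000001000) mod 2 = 0+0+0+0+0+0+0+0+0+0+0+0+0+0+0+0+0+0+1+0+0+0+0+0+0+0+0+1+0+0+0 mod 2 = 0
Syndrome = 01010
Column 10 of H equals this syndrome → error at bit 10 (1-indexed).
Flip bit 10: 1000011101101110001000000001000 → 1000011100101110001000000001000
Extract data bits at positions {3,5,6,7,9,10,11,12,13,14,15,17,18,19,20,21,22,23,24,25,26,27,28,29,30,31}: 00110010111001000000001000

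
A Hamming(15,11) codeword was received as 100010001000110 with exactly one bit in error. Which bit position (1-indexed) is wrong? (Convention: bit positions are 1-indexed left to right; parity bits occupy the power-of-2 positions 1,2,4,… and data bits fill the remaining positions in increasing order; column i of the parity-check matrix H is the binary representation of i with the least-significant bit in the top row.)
Syndrome s = H · r^T (mod 2), r = 100010001000110:
  s[0] = (101010101010101)·(100010001000110) mod 2 = 1+0+0+0+1+0+0+0+1+0+0+0+1+0+0 mod 2 = 0
  s[1] = (011001100110011)·(100010001000110) mod 2 = 0+0+0+0+0+0+0+0+0+0+0+0+0+1+0 mod 2 = 1
  s[2] = (000111100001111)·(100010001000110) mod 2 = 0+0+0+0+1+0+0+0+0+0+0+0+1+1+0 mod 2 = 1
  s[3] = (000000011111111)·(100010001000110) mod 2 = 0+0+0+0+0+0+0+0+1+0+0+0+1+1+0 mod 2 = 1
Syndrome = 0111
Column i of H is the binary representation of i, so the syndrome is the binary index of the flipped bit.
Read s = 0111 with s[0] as LSB: 0·2^0 + 1·2^1 + 1·2^2 + 1·2^3 = 14.
Error is at bit position 14.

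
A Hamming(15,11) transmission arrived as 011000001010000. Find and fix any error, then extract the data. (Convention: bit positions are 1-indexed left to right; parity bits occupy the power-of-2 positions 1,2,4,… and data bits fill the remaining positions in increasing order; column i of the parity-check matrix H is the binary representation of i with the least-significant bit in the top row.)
Syndrome s = H · r^T (mod 2), r = 011000001010000:
  s[0] = (101010101010101)·(011000001010000) mod 2 = 0+0+1+0+0+0+0+0+1+0+1+0+0+0+0 mod 2 = 1
  s[1] = (011001100110011)·(011000001010000) mod 2 = 0+1+1+0+0+0+0+0+0+0+1+0+0+0+0 mod 2 = 1
  s[2] = (000111100001111)·(011000001010000) mod 2 = 0+0+0+0+0+0+0+0+0+0+0+0+0+0+0 mod 2 = 0
  s[3] = (000000011111111)·(011000001010000) mod 2 = 0+0+0+0+0+0+0+0+1+0+1+0+0+0+0 mod 2 = 0
Syndrome = 1100
Column 3 of H equals this syndrome → error at bit 3 (1-indexed).
Flip bit 3: 011000001010000 → 010000001010000
Extract data bits at positions {3,5,6,7,9,10,11,12,13,14,15}: 00001010000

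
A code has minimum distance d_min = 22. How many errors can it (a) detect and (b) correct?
(a) Detection requires d_min ≥ e+1, so e ≤ d_min − 1 = 21.
(b) Correction requires d_min ≥ 2t+1, so t ≤ ⌊(d_min − 1)/2⌋ = ⌊21/2⌋ = 10.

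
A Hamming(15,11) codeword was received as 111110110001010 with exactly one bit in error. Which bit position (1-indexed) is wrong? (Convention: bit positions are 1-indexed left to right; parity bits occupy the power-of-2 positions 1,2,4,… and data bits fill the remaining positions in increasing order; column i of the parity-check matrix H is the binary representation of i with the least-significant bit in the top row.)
Syndrome s = H · r^T (mod 2), r = 111110110001010:
  s[0] = (101010101010101)·(111110110001010) mod 2 = 1+0+1+0+1+0+1+0+0+0+0+0+0+0+0 mod 2 = 0
  s[1] = (011001100110011)·(111110110001010) mod 2 = 0+1+1+0+0+0+1+0+0+0+0+0+0+1+0 mod 2 = 0
  s[2] = (000111100001111)·(111110110001010) mod 2 = 0+0+0+1+1+0+1+0+0+0+0+1+0+1+0 mod 2 = 1
  s[3] = (000000011111111)·(111110110001010) mod 2 = 0+0+0+0+0+0+0+1+0+0+0+1+0+1+0 mod 2 = 1
Syndrome = 0011
Column i of H is the binary representation of i, so the syndrome is the binary index of the flipped bit.
Read s = 0011 with s[0] as LSB: 0·2^0 + 0·2^1 + 1·2^2 + 1·2^3 = 12.
Error is at bit position 12.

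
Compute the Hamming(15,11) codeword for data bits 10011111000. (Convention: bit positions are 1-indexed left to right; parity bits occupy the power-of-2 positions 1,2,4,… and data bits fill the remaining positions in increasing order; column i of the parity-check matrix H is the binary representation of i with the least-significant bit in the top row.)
Codeword c = d · G (mod 2), d = 10011111000:
  c[0] = d·G[:,0] = (10011111000)·(11011010101) mod 2 = 1+0+0+1+1+0+1+0+0+0+0 mod 2 = 0
  c[1] = d·G[:,1] = (10011111000)·(10110110011) mod 2 = 1+0+0+1+0+1+1+0+0+0+0 mod 2 = 0
  c[2] = d·G[:,2] = (10011111000)·(10000000000) mod 2 = 1+0+0+0+0+0+0+0+0+0+0 mod 2 = 1
  c[3] = d·G[:,3] = (10011111000)·(01110001111) mod 2 = 0+0+0+1+0+0+0+1+0+0+0 mod 2 = 0
  c[4] = d·G[:,4] = (10011111000)·(01000000000) mod 2 = 0+0+0+0+0+0+0+0+0+0+0 mod 2 = 0
  c[5] = d·G[:,5] = (10011111000)·(00100000000) mod 2 = 0+0+0+0+0+0+0+0+0+0+0 mod 2 = 0
  c[6] = d·G[:,6] = (10011111000)·(00010000000) mod 2 = 0+0+0+1+0+0+0+0+0+0+0 mod 2 = 1
  c[7] = d·G[:,7] = (10011111000)·(00001111111) mod 2 = 0+0+0+0+1+1+1+1+0+0+0 mod 2 = 0
  c[8] = d·G[:,8] = (10011111000)·(00001000000) mod 2 = 0+0+0+0+1+0+0+0+0+0+0 mod 2 = 1
  c[9] = d·G[:,9] = (10011111000)·(00000100000) mod 2 = 0+0+0+0+0+1+0+0+0+0+0 mod 2 = 1
  c[10] = d·G[:,10] = (10011111000)·(00000010000) mod 2 = 0+0+0+0+0+0+1+0+0+0+0 mod 2 = 1
  c[11] = d·G[:,11] = (10011111000)·(00000001000) mod 2 = 0+0+0+0+0+0+0+1+0+0+0 mod 2 = 1
  c[12] = d·G[:,12] = (10011111000)·(00000000100) mod 2 = 0+0+0+0+0+0+0+0+0+0+0 mod 2 = 0
  c[13] = d·G[:,13] = (10011111000)·(00000000010) mod 2 = 0+0+0+0+0+0+0+0+0+0+0 mod 2 = 0
  c[14] = d·G[:,14] = (10011111000)·(00000000001) mod 2 = 0+0+0+0+0+0+0+0+0+0+0 mod 2 = 0
Codeword = 001000101111000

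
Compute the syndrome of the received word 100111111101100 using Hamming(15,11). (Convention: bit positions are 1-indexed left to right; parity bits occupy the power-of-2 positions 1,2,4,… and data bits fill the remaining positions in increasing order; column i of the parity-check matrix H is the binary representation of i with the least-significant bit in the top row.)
Syndrome s = H · r^T (mod 2), r = 100111111101100:
  s[0] = (101010101010101)·(100111111101100) mod 2 = 1+0+0+0+1+0+1+0+1+0+0+0+1+0+0 mod 2 = 1
  s[1] = (011001100110011)·(100111111101100) mod 2 = 0+0+0+0+0+1+1+0+0+1+0+0+0+0+0 mod 2 = 1
  s[2] = (000111100001111)·(100111111101100) mod 2 = 0+0+0+1+1+1+1+0+0+0+0+1+1+0+0 mod 2 = 0
  s[3] = (000000011111111)·(100111111101100) mod 2 = 0+0+0+0+0+0+0+1+1+1+0+1+1+0+0 mod 2 = 1
Syndrome = 1101
Non-zero syndrome: error at position 11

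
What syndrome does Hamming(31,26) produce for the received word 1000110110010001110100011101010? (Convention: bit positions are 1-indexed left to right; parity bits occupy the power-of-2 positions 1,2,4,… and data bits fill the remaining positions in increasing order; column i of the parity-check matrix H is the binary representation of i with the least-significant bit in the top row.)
Syndrome s = H · r^T (mod 2), r = 1000110110010001110100011101010:
  s[0] = (1010101010101010101010101010101)·(1000110110010001110100011101010) mod 2 = 1+0+0+0+1+0+0+0+1+0+0+0+0+0+0+0+1+0+0+0+0+0+0+0+1+0+0+0+0+0+0 mod 2 = 1
  s[1] = (0110011001100110011001100110011)·(1000110110010001110100011101010) mod 2 = 0+0+0+0+0+1+0+0+0+0+0+0+0+0+0+0+0+1+0+0+0+0+0+0+0+1+0+0+0+1+0 mod 2 = 0
  s[2] = (0001111000011110000111100001111)·(1000110110010001110100011101010) mod 2 = 0+0+0+0+1+1+0+0+0+0+0+1+0+0+0+0+0+0+0+1+0+0+0+0+0+0+0+1+0+1+0 mod 2 = 0
  s[3] = (0000000111111110000000011111111)·(1000110110010001110100011101010) mod 2 = 0+0+0+0+0+0+0+1+1+0+0+1+0+0+0+0+0+0+0+0+0+0+0+1+1+1+0+1+0+1+0 mod 2 = 0
  s[4] = (0000000000000001111111111111111)·(1000110110010001110100011101010) mod 2 = 0+0+0+0+0+0+0+0+0+0+0+0+0+0+0+1+1+1+0+1+0+0+0+1+1+1+0+1+0+1+0 mod 2 = 1
Syndrome = 10001
Non-zero syndrome: error at position 17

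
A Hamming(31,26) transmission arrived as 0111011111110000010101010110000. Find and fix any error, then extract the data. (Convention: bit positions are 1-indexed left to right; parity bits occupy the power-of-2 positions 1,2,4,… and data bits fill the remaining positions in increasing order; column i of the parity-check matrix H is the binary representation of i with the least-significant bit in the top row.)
Syndrome s = H · r^T (mod 2), r = 0111011111110000010101010110000:
  s[0] = (1010101010101010101010101010101)·(0111011111110000010101010110000) mod 2 = 0+0+1+0+0+0+1+0+1+0+1+0+0+0+0+0+0+0+0+0+0+0+0+0+0+0+1+0+0+0+0 mod 2 = 1
  s[1] = (0110011001100110011001100110011)·(0111011111110000010101010110000) mod 2 = 0+1+1+0+0+1+1+0+0+1+1+0+0+0+0+0+0+1+0+0+0+1+0+0+0+1+1+0+0+0+0 mod 2 = 0
  s[2] = (0001111000011110000111100001111)·(0111011111110000010101010110000) mod 2 = 0+0+0+1+0+1+1+0+0+0+0+1+0+0+0+0+0+0+0+1+0+1+0+0+0+0+0+0+0+0+0 mod 2 = 0
  s[3] = (0000000111111110000000011111111)·(0111011111110000010101010110000) mod 2 = 0+0+0+0+0+0+0+1+1+1+1+1+0+0+0+0+0+0+0+0+0+0+0+1+0+1+1+0+0+0+0 mod 2 = 0
  s[4] = (0000000000000001111111111111111)·(0111011111110000010101010110000) mod 2 = 0+0+0+0+0+0+0+0+0+0+0+0+0+0+0+0+0+1+0+1+0+1+0+1+0+1+1+0+0+0+0 mod 2 = 0
Syndrome = 10000
Column 1 of H equals this syndrome → error at bit 1 (1-indexed).
Flip bit 1: 0111011111110000010101010110000 → 1111011111110000010101010110000
Extract data bits at positions {3,5,6,7,9,10,11,12,13,14,15,17,18,19,20,21,22,23,24,25,26,27,28,29,30,31}: 10111111000010101010110000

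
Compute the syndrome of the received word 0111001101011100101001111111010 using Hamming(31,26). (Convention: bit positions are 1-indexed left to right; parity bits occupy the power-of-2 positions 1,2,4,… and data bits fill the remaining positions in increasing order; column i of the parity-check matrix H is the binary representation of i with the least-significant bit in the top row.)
Syndrome s = H · r^T (mod 2), r = 0111001101011100101001111111010:
  s[0] = (1010101010101010101010101010101)·(0111001101011100101001111111010) mod 2 = 0+0+1+0+0+0+1+0+0+0+0+0+1+0+0+0+1+0+1+0+0+0+1+0+1+0+1+0+0+0+0 mod 2 = 0
  s[1] = (0110011001100110011001100110011)·(0111001101011100101001111111010) mod 2 = 0+1+1+0+0+0+1+0+0+1+0+0+0+1+0+0+0+0+1+0+0+1+1+0+0+1+1+0+0+1+0 mod 2 = 1
  s[2] = (0001111000011110000111100001111)·(0111001101011100101001111111010) mod 2 = 0+0+0+1+0+0+1+0+0+0+0+1+1+1+0+0+0+0+0+0+0+1+1+0+0+0+0+1+0+1+0 mod 2 = 1
  s[3] = (0000000111111110000000011111111)·(0111001101011100101001111111010) mod 2 = 0+0+0+0+0+0+0+1+0+1+0+1+1+1+0+0+0+0+0+0+0+0+0+1+1+1+1+1+0+1+0 mod 2 = 1
  s[4] = (0000000000000001111111111111111)·(0111001101011100101001111111010) mod 2 = 0+0+0+0+0+0+0+0+0+0+0+0+0+0+0+0+1+0+1+0+0+1+1+1+1+1+1+1+0+1+0 mod 2 = 0
Syndrome = 01110
Non-zero syndrome: error at position 14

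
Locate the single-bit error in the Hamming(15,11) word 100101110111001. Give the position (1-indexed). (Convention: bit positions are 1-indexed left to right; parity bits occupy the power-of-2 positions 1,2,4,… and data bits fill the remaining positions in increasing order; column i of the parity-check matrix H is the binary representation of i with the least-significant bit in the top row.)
Syndrome s = H · r^T (mod 2), r = 100101110111001:
  s[0] = (101010101010101)·(100101110111001) mod 2 = 1+0+0+0+0+0+1+0+0+0+1+0+0+0+1 mod 2 = 0
  s[1] = (011001100110011)·(100101110111001) mod 2 = 0+0+0+0+0+1+1+0+0+1+1+0+0+0+1 mod 2 = 1
  s[2] = (000111100001111)·(100101110111001) mod 2 = 0+0+0+1+0+1+1+0+0+0+0+1+0+0+1 mod 2 = 1
  s[3] = (000000011111111)·(100101110111001) mod 2 = 0+0+0+0+0+0+0+1+0+1+1+1+0+0+1 mod 2 = 1
Syndrome = 0111
Column i of H is the binary representation of i, so the syndrome is the binary index of the flipped bit.
Read s = 0111 with s[0] as LSB: 0·2^0 + 1·2^1 + 1·2^2 + 1·2^3 = 14.
Error is at bit position 14.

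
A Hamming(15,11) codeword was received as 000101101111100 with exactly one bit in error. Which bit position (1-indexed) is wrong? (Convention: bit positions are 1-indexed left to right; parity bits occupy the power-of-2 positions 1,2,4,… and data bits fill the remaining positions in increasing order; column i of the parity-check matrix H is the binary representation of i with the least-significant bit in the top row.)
Syndrome s = H · r^T (mod 2), r = 000101101111100:
  s[0] = (101010101010101)·(000101101111100) mod 2 = 0+0+0+0+0+0+1+0+1+0+1+0+1+0+0 mod 2 = 0
  s[1] = (011001100110011)·(000101101111100) mod 2 = 0+0+0+0+0+1+1+0+0+1+1+0+0+0+0 mod 2 = 0
  s[2] = (000111100001111)·(000101101111100) mod 2 = 0+0+0+1+0+1+1+0+0+0+0+1+1+0+0 mod 2 = 1
  s[3] = (000000011111111)·(000101101111100) mod 2 = 0+0+0+0+0+0+0+0+1+1+1+1+1+0+0 mod 2 = 1
Syndrome = 0011
Column i of H is the binary representation of i, so the syndrome is the binary index of the flipped bit.
Read s = 0011 with s[0] as LSB: 0·2^0 + 0·2^1 + 1·2^2 + 1·2^3 = 12.
Error is at bit position 12.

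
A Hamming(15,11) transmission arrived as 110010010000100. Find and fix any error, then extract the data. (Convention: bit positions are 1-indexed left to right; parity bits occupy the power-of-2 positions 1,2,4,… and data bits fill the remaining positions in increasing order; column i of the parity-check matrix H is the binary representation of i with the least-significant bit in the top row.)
Syndrome s = H · r^T (mod 2), r = 110010010000100:
  s[0] = (101010101010101)·(110010010000100) mod 2 = 1+0+0+0+1+0+0+0+0+0+0+0+1+0+0 mod 2 = 1
  s[1] = (011001100110011)·(110010010000100) mod 2 = 0+1+0+0+0+0+0+0+0+0+0+0+0+0+0 mod 2 = 1
  s[2] = (000111100001111)·(110010010000100) mod 2 = 0+0+0+0+1+0+0+0+0+0+0+0+1+0+0 mod 2 = 0
  s[3] = (000000011111111)·(110010010000100) mod 2 = 0+0+0+0+0+0+0+1+0+0+0+0+1+0+0 mod 2 = 0
Syndrome = 1100
Column 3 of H equals this syndrome → error at bit 3 (1-indexed).
Flip bit 3: 110010010000100 → 111010010000100
Extract data bits at positions {3,5,6,7,9,10,11,12,13,14,15}: 11000000100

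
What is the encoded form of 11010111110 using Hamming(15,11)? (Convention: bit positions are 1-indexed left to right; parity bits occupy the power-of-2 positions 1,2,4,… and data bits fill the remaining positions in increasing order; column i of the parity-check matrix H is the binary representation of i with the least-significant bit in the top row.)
Codeword c = d · G (mod 2), d = 11010111110:
  c[0] = d·G[:,0] = (11010111110)·(11011010101) mod 2 = 1+1+0+1+0+0+1+0+1+0+0 mod 2 = 1
  c[1] = d·G[:,1] = (11010111110)·(10110110011) mod 2 = 1+0+0+1+0+1+1+0+0+1+0 mod 2 = 1
  c[2] = d·G[:,2] = (11010111110)·(10000000000) mod 2 = 1+0+0+0+0+0+0+0+0+0+0 mod 2 = 1
  c[3] = d·G[:,3] = (11010111110)·(01110001111) mod 2 = 0+1+0+1+0+0+0+1+1+1+0 mod 2 = 1
  c[4] = d·G[:,4] = (11010111110)·(01000000000) mod 2 = 0+1+0+0+0+0+0+0+0+0+0 mod 2 = 1
  c[5] = d·G[:,5] = (11010111110)·(00100000000) mod 2 = 0+0+0+0+0+0+0+0+0+0+0 mod 2 = 0
  c[6] = d·G[:,6] = (11010111110)·(00010000000) mod 2 = 0+0+0+1+0+0+0+0+0+0+0 mod 2 = 1
  c[7] = d·G[:,7] = (11010111110)·(00001111111) mod 2 = 0+0+0+0+0+1+1+1+1+1+0 mod 2 = 1
  c[8] = d·G[:,8] = (11010111110)·(00001000000) mod 2 = 0+0+0+0+0+0+0+0+0+0+0 mod 2 = 0
  c[9] = d·G[:,9] = (11010111110)·(00000100000) mod 2 = 0+0+0+0+0+1+0+0+0+0+0 mod 2 = 1
  c[10] = d·G[:,10] = (11010111110)·(00000010000) mod 2 = 0+0+0+0+0+0+1+0+0+0+0 mod 2 = 1
  c[11] = d·G[:,11] = (11010111110)·(00000001000) mod 2 = 0+0+0+0+0+0+0+1+0+0+0 mod 2 = 1
  c[12] = d·G[:,12] = (11010111110)·(00000000100) mod 2 = 0+0+0+0+0+0+0+0+1+0+0 mod 2 = 1
  c[13] = d·G[:,13] = (11010111110)·(00000000010) mod 2 = 0+0+0+0+0+0+0+0+0+1+0 mod 2 = 1
  c[14] = d·G[:,14] = (11010111110)·(00000000001) mod 2 = 0+0+0+0+0+0+0+0+0+0+0 mod 2 = 0
Codeword = 111110110111110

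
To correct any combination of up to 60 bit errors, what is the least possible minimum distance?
Correcting t errors requires d_min ≥ 2t + 1 = 2·60 + 1 = 121.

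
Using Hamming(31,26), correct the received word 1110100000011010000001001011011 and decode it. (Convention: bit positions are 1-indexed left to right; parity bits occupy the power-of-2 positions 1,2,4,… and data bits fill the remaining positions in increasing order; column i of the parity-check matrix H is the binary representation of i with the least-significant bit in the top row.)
Syndrome s = H · r^T (mod 2), r = 1110100000011010000001001011011:
  s[0] = (1010101010101010101010101010101)·(1110100000011010000001001011011) mod 2 = 1+0+1+0+1+0+0+0+0+0+0+0+1+0+1+0+0+0+0+0+0+0+0+0+1+0+1+0+0+0+1 mod 2 = 0
  s[1] = (0110011001100110011001100110011)·(1110100000011010000001001011011) mod 2 = 0+1+1+0+0+0+0+0+0+0+0+0+0+0+1+0+0+0+0+0+0+1+0+0+0+0+1+0+0+1+1 mod 2 = 1
  s[2] = (0001111000011110000111100001111)·(1110100000011010000001001011011) mod 2 = 0+0+0+0+1+0+0+0+0+0+0+1+1+0+1+0+0+0+0+0+0+1+0+0+0+0+0+1+0+1+1 mod 2 = 0
  s[3] = (0000000111111110000000011111111)·(1110100000011010000001001011011) mod 2 = 0+0+0+0+0+0+0+0+0+0+0+1+1+0+1+0+0+0+0+0+0+0+0+0+1+0+1+1+0+1+1 mod 2 = 0
  s[4] = (0000000000000001111111111111111)·(1110100000011010000001001011011) mod 2 = 0+0+0+0+0+0+0+0+0+0+0+0+0+0+0+0+0+0+0+0+0+1+0+0+1+0+1+1+0+1+1 mod 2 = 0
Syndrome = 01000
Column 2 of H equals this syndrome → error at bit 2 (1-indexed).
Flip bit 2: 1110100000011010000001001011011 → 1010100000011010000001001011011
Extract data bits at positions {3,5,6,7,9,10,11,12,13,14,15,17,18,19,20,21,22,23,24,25,26,27,28,29,30,31}: 11000001101000001001011011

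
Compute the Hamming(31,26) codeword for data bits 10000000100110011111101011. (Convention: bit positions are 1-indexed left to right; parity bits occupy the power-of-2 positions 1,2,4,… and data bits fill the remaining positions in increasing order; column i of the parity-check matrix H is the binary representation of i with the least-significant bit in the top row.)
Codeword c = d · G (mod 2), d = 10000000100110011111101011:
  c[0] = d·G[:,0] = (10000000100110011111101011)·(11011010101101010101010101) mod 2 = 1+0+0+0+0+0+0+0+1+0+0+1+0+0+0+1+0+1+0+1+0+0+0+0+0+1 mod 2 = 1
  c[1] = d·G[:,1] = (10000000100110011111101011)·(10110110011011001100110011) mod 2 = 1+0+0+0+0+0+0+0+0+0+0+0+1+0+0+0+1+1+0+0+1+0+0+0+1+1 mod 2 = 1
  c[2] = d·G[:,2] = (10000000100110011111101011)·(10000000000000000000000000) mod 2 = 1+0+0+0+0+0+0+0+0+0+0+0+0+0+0+0+0+0+0+0+0+0+0+0+0+0 mod 2 = 1
  c[3] = d·G[:,3] = (10000000100110011111101011)·(01110001111000111100001111) mod 2 = 0+0+0+0+0+0+0+0+1+0+0+0+0+0+0+1+1+1+0+0+0+0+1+0+1+1 mod 2 = 1
  c[4] = d·G[:,4] = (10000000100110011111101011)·(01000000000000000000000000) mod 2 = 0+0+0+0+0+0+0+0+0+0+0+0+0+0+0+0+0+0+0+0+0+0+0+0+0+0 mod 2 = 0
  c[5] = d·G[:,5] = (10000000100110011111101011)·(00100000000000000000000000) mod 2 = 0+0+0+0+0+0+0+0+0+0+0+0+0+0+0+0+0+0+0+0+0+0+0+0+0+0 mod 2 = 0
  c[6] = d·G[:,6] = (10000000100110011111101011)·(00010000000000000000000000) mod 2 = 0+0+0+0+0+0+0+0+0+0+0+0+0+0+0+0+0+0+0+0+0+0+0+0+0+0 mod 2 = 0
  c[7] = d·G[:,7] = (10000000100110011111101011)·(00001111111000000011111111) mod 2 = 0+0+0+0+0+0+0+0+1+0+0+0+0+0+0+0+0+0+1+1+1+0+1+0+1+1 mod 2 = 1
  c[8] = d·G[:,8] = (10000000100110011111101011)·(00001000000000000000000000) mod 2 = 0+0+0+0+0+0+0+0+0+0+0+0+0+0+0+0+0+0+0+0+0+0+0+0+0+0 mod 2 = 0
  c[9] = d·G[:,9] = (10000000100110011111101011)·(00000100000000000000000000) mod 2 = 0+0+0+0+0+0+0+0+0+0+0+0+0+0+0+0+0+0+0+0+0+0+0+0+0+0 mod 2 = 0
  c[10] = d·G[:,10] = (10000000100110011111101011)·(00000010000000000000000000) mod 2 = 0+0+0+0+0+0+0+0+0+0+0+0+0+0+0+0+0+0+0+0+0+0+0+0+0+0 mod 2 = 0
  c[11] = d·G[:,11] = (10000000100110011111101011)·(00000001000000000000000000) mod 2 = 0+0+0+0+0+0+0+0+0+0+0+0+0+0+0+0+0+0+0+0+0+0+0+0+0+0 mod 2 = 0
  c[12] = d·G[:,12] = (10000000100110011111101011)·(00000000100000000000000000) mod 2 = 0+0+0+0+0+0+0+0+1+0+0+0+0+0+0+0+0+0+0+0+0+0+0+0+0+0 mod 2 = 1
  c[13] = d·G[:,13] = (10000000100110011111101011)·(00000000010000000000000000) mod 2 = 0+0+0+0+0+0+0+0+0+0+0+0+0+0+0+0+0+0+0+0+0+0+0+0+0+0 mod 2 = 0
  c[14] = d·G[:,14] = (10000000100110011111101011)·(00000000001000000000000000) mod 2 = 0+0+0+0+0+0+0+0+0+0+0+0+0+0+0+0+0+0+0+0+0+0+0+0+0+0 mod 2 = 0
  c[15] = d·G[:,15] = (10000000100110011111101011)·(00000000000111111111111111) mod 2 = 0+0+0+0+0+0+0+0+0+0+0+1+1+0+0+1+1+1+1+1+1+0+1+0+1+1 mod 2 = 1
  c[16] = d·G[:,16] = (10000000100110011111101011)·(00000000000100000000000000) mod 2 = 0+0+0+0+0+0+0+0+0+0+0+1+0+0+0+0+0+0+0+0+0+0+0+0+0+0 mod 2 = 1
  c[17] = d·G[:,17] = (10000000100110011111101011)·(00000000000010000000000000) mod 2 = 0+0+0+0+0+0+0+0+0+0+0+0+1+0+0+0+0+0+0+0+0+0+0+0+0+0 mod 2 = 1
  c[18] = d·G[:,18] = (10000000100110011111101011)·(00000000000001000000000000) mod 2 = 0+0+0+0+0+0+0+0+0+0+0+0+0+0+0+0+0+0+0+0+0+0+0+0+0+0 mod 2 = 0
  c[19] = d·G[:,19] = (10000000100110011111101011)·(00000000000000100000000000) mod 2 = 0+0+0+0+0+0+0+0+0+0+0+0+0+0+0+0+0+0+0+0+0+0+0+0+0+0 mod 2 = 0
  c[20] = d·G[:,20] = (10000000100110011111101011)·(00000000000000010000000000) mod 2 = 0+0+0+0+0+0+0+0+0+0+0+0+0+0+0+1+0+0+0+0+0+0+0+0+0+0 mod 2 = 1
  c[21] = d·G[:,21] = (10000000100110011111101011)·(00000000000000001000000000) mod 2 = 0+0+0+0+0+0+0+0+0+0+0+0+0+0+0+0+1+0+0+0+0+0+0+0+0+0 mod 2 = 1
  c[22] = d·G[:,22] = (10000000100110011111101011)·(00000000000000000100000000) mod 2 = 0+0+0+0+0+0+0+0+0+0+0+0+0+0+0+0+0+1+0+0+0+0+0+0+0+0 mod 2 = 1
  c[23] = d·G[:,23] = (10000000100110011111101011)·(00000000000000000010000000) mod 2 = 0+0+0+0+0+0+0+0+0+0+0+0+0+0+0+0+0+0+1+0+0+0+0+0+0+0 mod 2 = 1
  c[24] = d·G[:,24] = (10000000100110011111101011)·(00000000000000000001000000) mod 2 = 0+0+0+0+0+0+0+0+0+0+0+0+0+0+0+0+0+0+0+1+0+0+0+0+0+0 mod 2 = 1
  c[25] = d·G[:,25] = (10000000100110011111101011)·(00000000000000000000100000) mod 2 = 0+0+0+0+0+0+0+0+0+0+0+0+0+0+0+0+0+0+0+0+1+0+0+0+0+0 mod 2 = 1
  c[26] = d·G[:,26] = (10000000100110011111101011)·(00000000000000000000010000) mod 2 = 0+0+0+0+0+0+0+0+0+0+0+0+0+0+0+0+0+0+0+0+0+0+0+0+0+0 mod 2 = 0
  c[27] = d·G[:,27] = (10000000100110011111101011)·(00000000000000000000001000) mod 2 = 0+0+0+0+0+0+0+0+0+0+0+0+0+0+0+0+0+0+0+0+0+0+1+0+0+0 mod 2 = 1
  c[28] = d·G[:,28] = (10000000100110011111101011)·(00000000000000000000000100) mod 2 = 0+0+0+0+0+0+0+0+0+0+0+0+0+0+0+0+0+0+0+0+0+0+0+0+0+0 mod 2 = 0
  c[29] = d·G[:,29] = (10000000100110011111101011)·(00000000000000000000000010) mod 2 = 0+0+0+0+0+0+0+0+0+0+0+0+0+0+0+0+0+0+0+0+0+0+0+0+1+0 mod 2 = 1
  c[30] = d·G[:,30] = (10000000100110011111101011)·(00000000000000000000000001) mod 2 = 0+0+0+0+0+0+0+0+0+0+0+0+0+0+0+0+0+0+0+0+0+0+0+0+0+1 mod 2 = 1
Codeword = 1111000100001001110011111101011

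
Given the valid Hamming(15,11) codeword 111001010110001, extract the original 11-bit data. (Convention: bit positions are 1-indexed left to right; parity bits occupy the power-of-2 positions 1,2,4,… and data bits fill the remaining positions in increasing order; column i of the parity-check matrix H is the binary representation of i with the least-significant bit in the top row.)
Parity bits occupy power-of-2 positions; data bits are at positions {3,5,6,7,9,10,11,12,13,14,15} (1-indexed).
Extract: c[3]=1 c[5]=0 c[6]=1 c[7]=0 c[9]=0 c[10]=1 c[11]=1 c[12]=0 c[13]=0 c[14]=0 c[15]=1
Data = 10100110001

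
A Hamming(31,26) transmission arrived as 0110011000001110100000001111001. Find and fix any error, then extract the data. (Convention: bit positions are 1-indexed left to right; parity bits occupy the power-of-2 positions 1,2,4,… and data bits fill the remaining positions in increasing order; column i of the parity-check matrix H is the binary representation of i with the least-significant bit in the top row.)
Syndrome s = H · r^T (mod 2), r = 0110011000001110100000001111001:
  s[0] = (1010101010101010101010101010101)·(0110011000001110100000001111001) mod 2 = 0+0+1+0+0+0+1+0+0+0+0+0+1+0+1+0+1+0+0+0+0+0+0+0+1+0+1+0+0+0+1 mod 2 = 0
  s[1] = (0110011001100110011001100110011)·(0110011000001110100000001111001) mod 2 = 0+1+1+0+0+1+1+0+0+0+0+0+0+1+1+0+0+0+0+0+0+0+0+0+0+1+1+0+0+0+1 mod 2 = 1
  s[2] = (0001111000011110000111100001111)·(0110011000001110100000001111001) mod 2 = 0+0+0+0+0+1+1+0+0+0+0+0+1+1+1+0+0+0+0+0+0+0+0+0+0+0+0+1+0+0+1 mod 2 = 1
  s[3] = (0000000111111110000000011111111)·(0110011000001110100000001111001) mod 2 = 0+0+0+0+0+0+0+0+0+0+0+0+1+1+1+0+0+0+0+0+0+0+0+0+1+1+1+1+0+0+1 mod 2 = 0
  s[4] = (0000000000000001111111111111111)·(0110011000001110100000001111001) mod 2 = 0+0+0+0+0+0+0+0+0+0+0+0+0+0+0+0+1+0+0+0+0+0+0+0+1+1+1+1+0+0+1 mod 2 = 0
Syndrome = 01100
Column 6 of H equals this syndrome → error at bit 6 (1-indexed).
Flip bit 6: 0110011000001110100000001111001 → 0110001000001110100000001111001
Extract data bits at positions {3,5,6,7,9,10,11,12,13,14,15,17,18,19,20,21,22,23,24,25,26,27,28,29,30,31}: 10010000111100000001111001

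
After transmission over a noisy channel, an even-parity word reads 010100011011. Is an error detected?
Sum of received bits: 0+1+0+1+0+0+0+1+1+0+1+1 = 6; 6 mod 2 = 0. Result is 0 → no error detected.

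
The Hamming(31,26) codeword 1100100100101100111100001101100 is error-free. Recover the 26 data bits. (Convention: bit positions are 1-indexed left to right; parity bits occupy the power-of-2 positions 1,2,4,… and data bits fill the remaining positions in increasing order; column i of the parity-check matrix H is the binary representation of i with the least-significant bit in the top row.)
Parity bits occupy power-of-2 positions; data bits are at positions {3,5,6,7,9,10,11,12,13,14,15,17,18,19,20,21,22,23,24,25,26,27,28,29,30,31} (1-indexed).
Extract: c[3]=0 c[5]=1 c[6]=0 c[7]=0 c[9]=0 c[10]=0 c[11]=1 c[12]=0 c[13]=1 c[14]=1 c[15]=0 c[17]=1 c[18]=1 c[19]=1 c[20]=1 c[21]=0 c[22]=0 c[23]=0 c[24]=0 c[25]=1 c[26]=1 c[27]=0 c[28]=1 c[29]=1 c[30]=0 c[31]=0
Data = 01000010110111100001101100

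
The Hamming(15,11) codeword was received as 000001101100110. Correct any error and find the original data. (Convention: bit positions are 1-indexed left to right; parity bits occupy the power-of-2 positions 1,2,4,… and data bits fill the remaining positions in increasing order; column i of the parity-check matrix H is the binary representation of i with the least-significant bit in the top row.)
Syndrome s = H · r^T (mod 2), r = 000001101100110:
  s[0] = (101010101010101)·(000001101100110) mod 2 = 0+0+0+0+0+0+1+0+1+0+0+0+1+0+0 mod 2 = 1
  s[1] = (011001100110011)·(000001101100110) mod 2 = 0+0+0+0+0+1+1+0+0+1+0+0+0+1+0 mod 2 = 0
  s[2] = (000111100001111)·(000001101100110) mod 2 = 0+0+0+0+0+1+1+0+0+0+0+0+1+1+0 mod 2 = 0
  s[3] = (000000011111111)·(000001101100110) mod 2 = 0+0+0+0+0+0+0+0+1+1+0+0+1+1+0 mod 2 = 0
Syndrome = 1000
Column 1 of H equals this syndrome → error at bit 1 (1-indexed).
Flip bit 1: 000001101100110 → 100001101100110
Extract data bits at positions {3,5,6,7,9,10,11,12,13,14,15}: 00111100110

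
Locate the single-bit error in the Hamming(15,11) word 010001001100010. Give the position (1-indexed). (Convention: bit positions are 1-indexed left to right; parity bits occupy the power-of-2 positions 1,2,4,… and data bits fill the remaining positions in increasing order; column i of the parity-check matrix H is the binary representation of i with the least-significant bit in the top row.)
Syndrome s = H · r^T (mod 2), r = 010001001100010:
  s[0] = (101010101010101)·(010001001100010) mod 2 = 0+0+0+0+0+0+0+0+1+0+0+0+0+0+0 mod 2 = 1
  s[1] = (011001100110011)·(010001001100010) mod 2 = 0+1+0+0+0+1+0+0+0+1+0+0+0+1+0 mod 2 = 0
  s[2] = (000111100001111)·(010001001100010) mod 2 = 0+0+0+0+0+1+0+0+0+0+0+0+0+1+0 mod 2 = 0
  s[3] = (000000011111111)·(010001001100010) mod 2 = 0+0+0+0+0+0+0+0+1+1+0+0+0+1+0 mod 2 = 1
Syndrome = 1001
Column i of H is the binary representation of i, so the syndrome is the binary index of the flipped bit.
Read s = 1001 with s[0] as LSB: 1·2^0 + 0·2^1 + 0·2^2 + 1·2^3 = 9.
Error is at bit position 9.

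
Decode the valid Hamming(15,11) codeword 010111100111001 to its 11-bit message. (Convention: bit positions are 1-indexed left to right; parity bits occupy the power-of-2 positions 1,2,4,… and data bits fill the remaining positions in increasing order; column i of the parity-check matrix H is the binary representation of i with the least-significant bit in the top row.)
Parity bits occupy power-of-2 positions; data bits are at positions {3,5,6,7,9,10,11,12,13,14,15} (1-indexed).
Extract: c[3]=0 c[5]=1 c[6]=1 c[7]=1 c[9]=0 c[10]=1 c[11]=1 c[12]=1 c[13]=0 c[14]=0 c[15]=1
Data = 01110111001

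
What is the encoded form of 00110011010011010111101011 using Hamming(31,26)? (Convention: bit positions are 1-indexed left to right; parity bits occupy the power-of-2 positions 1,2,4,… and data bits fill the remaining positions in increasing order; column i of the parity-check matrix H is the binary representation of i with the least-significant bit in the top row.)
Codeword c = d · G (mod 2), d = 00110011010011010111101011:
  c[0] = d·G[:,0] = (00110011010011010111101011)·(11011010101101010101010101) mod 2 = 0+0+0+1+0+0+1+0+0+0+0+0+0+1+0+1+0+1+0+1+0+0+0+0+0+1 mod 2 = 1
  c[1] = d·G[:,1] = (00110011010011010111101011)·(10110110011011001100110011) mod 2 = 0+0+1+1+0+0+1+0+0+1+0+0+1+1+0+0+0+1+0+0+1+0+0+0+1+1 mod 2 = 0
  c[2] = d·G[:,2] = (00110011010011010111101011)·(10000000000000000000000000) mod 2 = 0+0+0+0+0+0+0+0+0+0+0+0+0+0+0+0+0+0+0+0+0+0+0+0+0+0 mod 2 = 0
  c[3] = d·G[:,3] = (00110011010011010111101011)·(01110001111000111100001111) mod 2 = 0+0+1+1+0+0+0+1+0+1+0+0+0+0+0+1+0+1+0+0+0+0+1+0+1+1 mod 2 = 1
  c[4] = d·G[:,4] = (00110011010011010111101011)·(01000000000000000000000000) mod 2 = 0+0+0+0+0+0+0+0+0+0+0+0+0+0+0+0+0+0+0+0+0+0+0+0+0+0 mod 2 = 0
  c[5] = d·G[:,5] = (00110011010011010111101011)·(00100000000000000000000000) mod 2 = 0+0+1+0+0+0+0+0+0+0+0+0+0+0+0+0+0+0+0+0+0+0+0+0+0+0 mod 2 = 1
  c[6] = d·G[:,6] = (00110011010011010111101011)·(00010000000000000000000000) mod 2 = 0+0+0+1+0+0+0+0+0+0+0+0+0+0+0+0+0+0+0+0+0+0+0+0+0+0 mod 2 = 1
  c[7] = d·G[:,7] = (00110011010011010111101011)·(00001111111000000011111111) mod 2 = 0+0+0+0+0+0+1+1+0+1+0+0+0+0+0+0+0+0+1+1+1+0+1+0+1+1 mod 2 = 1
  c[8] = d·G[:,8] = (00110011010011010111101011)·(00001000000000000000000000) mod 2 = 0+0+0+0+0+0+0+0+0+0+0+0+0+0+0+0+0+0+0+0+0+0+0+0+0+0 mod 2 = 0
  c[9] = d·G[:,9] = (00110011010011010111101011)·(00000100000000000000000000) mod 2 = 0+0+0+0+0+0+0+0+0+0+0+0+0+0+0+0+0+0+0+0+0+0+0+0+0+0 mod 2 = 0
  c[10] = d·G[:,10] = (00110011010011010111101011)·(00000010000000000000000000) mod 2 = 0+0+0+0+0+0+1+0+0+0+0+0+0+0+0+0+0+0+0+0+0+0+0+0+0+0 mod 2 = 1
  c[11] = d·G[:,11] = (00110011010011010111101011)·(00000001000000000000000000) mod 2 = 0+0+0+0+0+0+0+1+0+0+0+0+0+0+0+0+0+0+0+0+0+0+0+0+0+0 mod 2 = 1
  c[12] = d·G[:,12] = (00110011010011010111101011)·(00000000100000000000000000) mod 2 = 0+0+0+0+0+0+0+0+0+0+0+0+0+0+0+0+0+0+0+0+0+0+0+0+0+0 mod 2 = 0
  c[13] = d·G[:,13] = (00110011010011010111101011)·(00000000010000000000000000) mod 2 = 0+0+0+0+0+0+0+0+0+1+0+0+0+0+0+0+0+0+0+0+0+0+0+0+0+0 mod 2 = 1
  c[14] = d·G[:,14] = (00110011010011010111101011)·(00000000001000000000000000) mod 2 = 0+0+0+0+0+0+0+0+0+0+0+0+0+0+0+0+0+0+0+0+0+0+0+0+0+0 mod 2 = 0
  c[15] = d·G[:,15] = (00110011010011010111101011)·(00000000000111111111111111) mod 2 = 0+0+0+0+0+0+0+0+0+0+0+0+1+1+0+1+0+1+1+1+1+0+1+0+1+1 mod 2 = 0
  c[16] = d·G[:,16] = (00110011010011010111101011)·(00000000000100000000000000) mod 2 = 0+0+0+0+0+0+0+0+0+0+0+0+0+0+0+0+0+0+0+0+0+0+0+0+0+0 mod 2 = 0
  c[17] = d·G[:,17] = (00110011010011010111101011)·(00000000000010000000000000) mod 2 = 0+0+0+0+0+0+0+0+0+0+0+0+1+0+0+0+0+0+0+0+0+0+0+0+0+0 mod 2 = 1
  c[18] = d·G[:,18] = (00110011010011010111101011)·(00000000000001000000000000) mod 2 = 0+0+0+0+0+0+0+0+0+0+0+0+0+1+0+0+0+0+0+0+0+0+0+0+0+0 mod 2 = 1
  c[19] = d·G[:,19] = (00110011010011010111101011)·(00000000000000100000000000) mod 2 = 0+0+0+0+0+0+0+0+0+0+0+0+0+0+0+0+0+0+0+0+0+0+0+0+0+0 mod 2 = 0
  c[20] = d·G[:,20] = (00110011010011010111101011)·(00000000000000010000000000) mod 2 = 0+0+0+0+0+0+0+0+0+0+0+0+0+0+0+1+0+0+0+0+0+0+0+0+0+0 mod 2 = 1
  c[21] = d·G[:,21] = (00110011010011010111101011)·(00000000000000001000000000) mod 2 = 0+0+0+0+0+0+0+0+0+0+0+0+0+0+0+0+0+0+0+0+0+0+0+0+0+0 mod 2 = 0
  c[22] = d·G[:,22] = (00110011010011010111101011)·(00000000000000000100000000) mod 2 = 0+0+0+0+0+0+0+0+0+0+0+0+0+0+0+0+0+1+0+0+0+0+0+0+0+0 mod 2 = 1
  c[23] = d·G[:,23] = (00110011010011010111101011)·(00000000000000000010000000) mod 2 = 0+0+0+0+0+0+0+0+0+0+0+0+0+0+0+0+0+0+1+0+0+0+0+0+0+0 mod 2 = 1
  c[24] = d·G[:,24] = (00110011010011010111101011)·(00000000000000000001000000) mod 2 = 0+0+0+0+0+0+0+0+0+0+0+0+0+0+0+0+0+0+0+1+0+0+0+0+0+0 mod 2 = 1
  c[25] = d·G[:,25] = (00110011010011010111101011)·(00000000000000000000100000) mod 2 = 0+0+0+0+0+0+0+0+0+0+0+0+0+0+0+0+0+0+0+0+1+0+0+0+0+0 mod 2 = 1
  c[26] = d·G[:,26] = (00110011010011010111101011)·(00000000000000000000010000) mod 2 = 0+0+0+0+0+0+0+0+0+0+0+0+0+0+0+0+0+0+0+0+0+0+0+0+0+0 mod 2 = 0
  c[27] = d·G[:,27] = (00110011010011010111101011)·(00000000000000000000001000) mod 2 = 0+0+0+0+0+0+0+0+0+0+0+0+0+0+0+0+0+0+0+0+0+0+1+0+0+0 mod 2 = 1
  c[28] = d·G[:,28] = (00110011010011010111101011)·(00000000000000000000000100) mod 2 = 0+0+0+0+0+0+0+0+0+0+0+0+0+0+0+0+0+0+0+0+0+0+0+0+0+0 mod 2 = 0
  c[29] = d·G[:,29] = (00110011010011010111101011)·(00000000000000000000000010) mod 2 = 0+0+0+0+0+0+0+0+0+0+0+0+0+0+0+0+0+0+0+0+0+0+0+0+1+0 mod 2 = 1
  c[30] = d·G[:,30] = (00110011010011010111101011)·(00000000000000000000000001) mod 2 = 0+0+0+0+0+0+0+0+0+0+0+0+0+0+0+0+0+0+0+0+0+0+0+0+0+1 mod 2 = 1
Codeword = 1001011100110100011010111101011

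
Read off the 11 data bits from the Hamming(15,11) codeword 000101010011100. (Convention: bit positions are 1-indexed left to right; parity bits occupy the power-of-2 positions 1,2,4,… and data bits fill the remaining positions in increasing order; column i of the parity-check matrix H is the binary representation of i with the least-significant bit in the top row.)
Parity bits occupy power-of-2 positions; data bits are at positions {3,5,6,7,9,10,11,12,13,14,15} (1-indexed).
Extract: c[3]=0 c[5]=0 c[6]=1 c[7]=0 c[9]=0 c[10]=0 c[11]=1 c[12]=1 c[13]=1 c[14]=0 c[15]=0
Data = 00100011100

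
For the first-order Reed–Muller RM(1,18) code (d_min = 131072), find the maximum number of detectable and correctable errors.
Detection only: up to d_min − 1 = 131071 errors.
Correction: up to ⌊(d_min − 1)/2⌋ = ⌊131071/2⌋ = 65535 errors.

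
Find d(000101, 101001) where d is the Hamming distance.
XOR = 101100, count of 1s = 3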